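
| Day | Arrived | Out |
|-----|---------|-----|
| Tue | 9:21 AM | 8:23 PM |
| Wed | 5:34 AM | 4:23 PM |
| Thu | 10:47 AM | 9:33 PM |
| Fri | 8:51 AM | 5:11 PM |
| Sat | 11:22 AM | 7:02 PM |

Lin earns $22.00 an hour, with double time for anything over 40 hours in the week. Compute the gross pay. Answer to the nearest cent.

Tue: 9:21 AM–8:23 PM = 11 h 2 min
Wed: 5:34 AM–4:23 PM = 10 h 49 min
Thu: 10:47 AM–9:33 PM = 10 h 46 min
Fri: 8:51 AM–5:11 PM = 8 h 20 min
Sat: 11:22 AM–7:02 PM = 7 h 40 min
Total worked: 48 h 37 min = 2917 min.
Regular 40 h 0 min = 2400 min at $22.00/h; overtime 8 h 37 min = 517 min at $44.00/h.
Pay = (2400 × $22.00 + 517 × $44.00) ÷ 60 = $1259.13.

$1259.13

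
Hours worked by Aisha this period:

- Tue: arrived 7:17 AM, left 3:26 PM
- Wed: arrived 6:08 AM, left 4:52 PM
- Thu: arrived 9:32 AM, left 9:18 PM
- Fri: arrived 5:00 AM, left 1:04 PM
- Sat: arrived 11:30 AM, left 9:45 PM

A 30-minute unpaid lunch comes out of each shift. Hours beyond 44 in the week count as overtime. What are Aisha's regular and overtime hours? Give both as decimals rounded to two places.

Regular 44.00 hours, overtime 2.47 hours

Tue: 7:17 AM–3:26 PM = 8 h 9 min; less 30 min break → 7 h 39 min
Wed: 6:08 AM–4:52 PM = 10 h 44 min; less 30 min break → 10 h 14 min
Thu: 9:32 AM–9:18 PM = 11 h 46 min; less 30 min break → 11 h 16 min
Fri: 5:00 AM–1:04 PM = 8 h 4 min; less 30 min break → 7 h 34 min
Sat: 11:30 AM–9:45 PM = 10 h 15 min; less 30 min break → 9 h 45 min
Total worked: 46 h 28 min = 46.47 h.
Threshold 44 h → overtime 2 h 28 min, regular 44 h 0 min.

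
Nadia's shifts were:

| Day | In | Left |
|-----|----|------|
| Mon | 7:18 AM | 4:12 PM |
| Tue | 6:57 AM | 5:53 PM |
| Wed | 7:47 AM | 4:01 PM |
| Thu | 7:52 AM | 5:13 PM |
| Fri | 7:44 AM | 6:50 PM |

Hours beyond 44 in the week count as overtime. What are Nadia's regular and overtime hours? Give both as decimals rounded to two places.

Regular 44.00 hours, overtime 4.52 hours

Mon: 7:18 AM–4:12 PM = 8 h 54 min
Tue: 6:57 AM–5:53 PM = 10 h 56 min
Wed: 7:47 AM–4:01 PM = 8 h 14 min
Thu: 7:52 AM–5:13 PM = 9 h 21 min
Fri: 7:44 AM–6:50 PM = 11 h 6 min
Total worked: 48 h 31 min = 48.52 h.
Threshold 44 h → overtime 4 h 31 min, regular 44 h 0 min.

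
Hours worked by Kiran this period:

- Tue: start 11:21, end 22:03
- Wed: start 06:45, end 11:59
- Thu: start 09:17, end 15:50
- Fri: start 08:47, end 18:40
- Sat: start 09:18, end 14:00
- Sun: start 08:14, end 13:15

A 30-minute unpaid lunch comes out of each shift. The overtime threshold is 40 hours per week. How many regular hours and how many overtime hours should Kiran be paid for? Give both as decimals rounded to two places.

Tue: 11:21–22:03 = 10 h 42 min; less 30 min break → 10 h 12 min
Wed: 06:45–11:59 = 5 h 14 min; less 30 min break → 4 h 44 min
Thu: 09:17–15:50 = 6 h 33 min; less 30 min break → 6 h 3 min
Fri: 08:47–18:40 = 9 h 53 min; less 30 min break → 9 h 23 min
Sat: 09:18–14:00 = 4 h 42 min; less 30 min break → 4 h 12 min
Sun: 08:14–13:15 = 5 h 1 min; less 30 min break → 4 h 31 min
Total worked: 39 h 5 min = 39.08 h.
Threshold 40 h → overtime 0 h 0 min, regular 39 h 5 min.

Regular 39.08 hours, overtime 0.00 hours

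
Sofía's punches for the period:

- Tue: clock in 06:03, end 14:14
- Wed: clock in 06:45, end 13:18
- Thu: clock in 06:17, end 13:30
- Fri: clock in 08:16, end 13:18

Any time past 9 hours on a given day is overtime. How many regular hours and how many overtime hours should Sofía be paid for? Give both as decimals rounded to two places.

Tue: 06:03–14:14 = 8 h 11 min
Wed: 06:45–13:18 = 6 h 33 min
Thu: 06:17–13:30 = 7 h 13 min
Fri: 08:16–13:18 = 5 h 2 min
Tue reg 8 h 11 min / OT 0 h 0 min; Wed reg 6 h 33 min / OT 0 h 0 min; Thu reg 7 h 13 min / OT 0 h 0 min; Fri reg 5 h 2 min / OT 0 h 0 min.
Totals: regular 26 h 59 min, overtime 0 h 0 min.

Regular 26.98 hours, overtime 0.00 hours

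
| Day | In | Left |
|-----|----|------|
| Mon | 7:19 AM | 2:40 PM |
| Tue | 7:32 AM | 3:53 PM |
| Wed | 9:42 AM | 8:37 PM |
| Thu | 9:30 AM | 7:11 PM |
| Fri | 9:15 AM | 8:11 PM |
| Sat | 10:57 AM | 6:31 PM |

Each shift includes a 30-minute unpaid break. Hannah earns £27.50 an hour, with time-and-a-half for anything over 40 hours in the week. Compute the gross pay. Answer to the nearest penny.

£1586.75

Mon: 7:19 AM–2:40 PM = 7 h 21 min; less 30 min break → 6 h 51 min
Tue: 7:32 AM–3:53 PM = 8 h 21 min; less 30 min break → 7 h 51 min
Wed: 9:42 AM–8:37 PM = 10 h 55 min; less 30 min break → 10 h 25 min
Thu: 9:30 AM–7:11 PM = 9 h 41 min; less 30 min break → 9 h 11 min
Fri: 9:15 AM–8:11 PM = 10 h 56 min; less 30 min break → 10 h 26 min
Sat: 10:57 AM–6:31 PM = 7 h 34 min; less 30 min break → 7 h 4 min
Total worked: 51 h 48 min = 3108 min.
Regular 40 h 0 min = 2400 min at £27.50/h; overtime 11 h 48 min = 708 min at £41.25/h.
Pay = (2400 × £27.50 + 708 × £41.25) ÷ 60 = £1586.75.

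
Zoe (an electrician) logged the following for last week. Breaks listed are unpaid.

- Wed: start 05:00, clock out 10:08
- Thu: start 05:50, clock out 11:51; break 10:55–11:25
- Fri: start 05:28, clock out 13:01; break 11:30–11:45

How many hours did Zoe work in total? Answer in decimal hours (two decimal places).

17.95 hours

Wed: 05:00–10:08 = 5 h 8 min
Thu: 05:50–11:51 = 6 h 1 min; less 30 min break → 5 h 31 min
Fri: 05:28–13:01 = 7 h 33 min; less 15 min break → 7 h 18 min
Total: 5 h 8 min + 5 h 31 min + 7 h 18 min = 17 h 57 min.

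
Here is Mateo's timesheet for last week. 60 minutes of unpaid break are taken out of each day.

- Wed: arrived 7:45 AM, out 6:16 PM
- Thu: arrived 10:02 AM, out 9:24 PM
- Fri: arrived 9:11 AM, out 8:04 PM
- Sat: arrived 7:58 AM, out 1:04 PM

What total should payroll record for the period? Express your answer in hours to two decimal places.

33.87 hours

Wed: 7:45 AM–6:16 PM = 10 h 31 min; less 60 min break → 9 h 31 min
Thu: 10:02 AM–9:24 PM = 11 h 22 min; less 60 min break → 10 h 22 min
Fri: 9:11 AM–8:04 PM = 10 h 53 min; less 60 min break → 9 h 53 min
Sat: 7:58 AM–1:04 PM = 5 h 6 min; less 60 min break → 4 h 6 min
Total: 9 h 31 min + 10 h 22 min + 9 h 53 min + 4 h 6 min = 33 h 52 min.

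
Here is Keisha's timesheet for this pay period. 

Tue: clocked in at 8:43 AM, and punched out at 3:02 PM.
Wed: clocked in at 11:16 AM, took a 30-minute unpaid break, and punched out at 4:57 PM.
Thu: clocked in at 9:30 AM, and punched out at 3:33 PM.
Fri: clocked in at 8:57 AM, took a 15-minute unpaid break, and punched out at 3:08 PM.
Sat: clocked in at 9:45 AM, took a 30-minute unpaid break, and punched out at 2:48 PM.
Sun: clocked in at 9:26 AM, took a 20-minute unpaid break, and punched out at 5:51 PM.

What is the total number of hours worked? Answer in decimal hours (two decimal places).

36.12 hours

Tue: 8:43 AM–3:02 PM = 6 h 19 min
Wed: 11:16 AM–4:57 PM = 5 h 41 min; less 30 min break → 5 h 11 min
Thu: 9:30 AM–3:33 PM = 6 h 3 min
Fri: 8:57 AM–3:08 PM = 6 h 11 min; less 15 min break → 5 h 56 min
Sat: 9:45 AM–2:48 PM = 5 h 3 min; less 30 min break → 4 h 33 min
Sun: 9:26 AM–5:51 PM = 8 h 25 min; less 20 min break → 8 h 5 min
Total: 6 h 19 min + 5 h 11 min + 6 h 3 min + 5 h 56 min + 4 h 33 min + 8 h 5 min = 36 h 7 min.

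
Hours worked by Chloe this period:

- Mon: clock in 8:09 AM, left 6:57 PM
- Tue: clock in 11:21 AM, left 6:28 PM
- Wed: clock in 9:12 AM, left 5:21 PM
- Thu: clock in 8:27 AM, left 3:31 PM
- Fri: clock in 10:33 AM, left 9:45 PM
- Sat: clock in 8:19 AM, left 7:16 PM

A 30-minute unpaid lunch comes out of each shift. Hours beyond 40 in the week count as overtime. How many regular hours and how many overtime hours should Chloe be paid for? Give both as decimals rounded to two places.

Mon: 8:09 AM–6:57 PM = 10 h 48 min; less 30 min break → 10 h 18 min
Tue: 11:21 AM–6:28 PM = 7 h 7 min; less 30 min break → 6 h 37 min
Wed: 9:12 AM–5:21 PM = 8 h 9 min; less 30 min break → 7 h 39 min
Thu: 8:27 AM–3:31 PM = 7 h 4 min; less 30 min break → 6 h 34 min
Fri: 10:33 AM–9:45 PM = 11 h 12 min; less 30 min break → 10 h 42 min
Sat: 8:19 AM–7:16 PM = 10 h 57 min; less 30 min break → 10 h 27 min
Total worked: 52 h 17 min = 52.28 h.
Threshold 40 h → overtime 12 h 17 min, regular 40 h 0 min.

Regular 40.00 hours, overtime 12.28 hours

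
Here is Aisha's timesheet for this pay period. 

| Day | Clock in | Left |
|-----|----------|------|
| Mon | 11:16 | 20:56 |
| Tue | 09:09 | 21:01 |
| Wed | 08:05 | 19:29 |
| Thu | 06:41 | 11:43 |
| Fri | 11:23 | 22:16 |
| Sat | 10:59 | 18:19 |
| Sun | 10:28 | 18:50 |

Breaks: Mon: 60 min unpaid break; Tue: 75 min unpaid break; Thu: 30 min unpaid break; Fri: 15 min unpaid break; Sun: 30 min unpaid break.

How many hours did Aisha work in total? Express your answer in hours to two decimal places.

61.05 hours

Mon: 11:16–20:56 = 9 h 40 min; less 60 min break → 8 h 40 min
Tue: 09:09–21:01 = 11 h 52 min; less 75 min break → 10 h 37 min
Wed: 08:05–19:29 = 11 h 24 min
Thu: 06:41–11:43 = 5 h 2 min; less 30 min break → 4 h 32 min
Fri: 11:23–22:16 = 10 h 53 min; less 15 min break → 10 h 38 min
Sat: 10:59–18:19 = 7 h 20 min
Sun: 10:28–18:50 = 8 h 22 min; less 30 min break → 7 h 52 min
Total: 8 h 40 min + 10 h 37 min + 11 h 24 min + 4 h 32 min + 10 h 38 min + 7 h 20 min + 7 h 52 min = 61 h 3 min.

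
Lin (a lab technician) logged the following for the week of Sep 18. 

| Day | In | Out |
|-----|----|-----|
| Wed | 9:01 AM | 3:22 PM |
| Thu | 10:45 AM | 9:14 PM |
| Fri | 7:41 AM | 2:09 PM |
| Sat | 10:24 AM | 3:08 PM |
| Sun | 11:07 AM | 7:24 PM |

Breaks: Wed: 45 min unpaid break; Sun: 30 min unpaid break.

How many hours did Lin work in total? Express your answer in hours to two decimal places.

Wed: 9:01 AM–3:22 PM = 6 h 21 min; less 45 min break → 5 h 36 min
Thu: 10:45 AM–9:14 PM = 10 h 29 min
Fri: 7:41 AM–2:09 PM = 6 h 28 min
Sat: 10:24 AM–3:08 PM = 4 h 44 min
Sun: 11:07 AM–7:24 PM = 8 h 17 min; less 30 min break → 7 h 47 min
Total: 5 h 36 min + 10 h 29 min + 6 h 28 min + 4 h 44 min + 7 h 47 min = 35 h 4 min.

35.07 hours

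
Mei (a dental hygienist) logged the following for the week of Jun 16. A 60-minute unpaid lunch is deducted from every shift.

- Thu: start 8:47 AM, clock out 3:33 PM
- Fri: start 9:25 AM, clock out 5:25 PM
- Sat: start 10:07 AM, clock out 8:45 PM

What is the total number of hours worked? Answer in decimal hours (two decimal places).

22.40 hours

Thu: 8:47 AM–3:33 PM = 6 h 46 min; less 60 min break → 5 h 46 min
Fri: 9:25 AM–5:25 PM = 8 h 0 min; less 60 min break → 7 h 0 min
Sat: 10:07 AM–8:45 PM = 10 h 38 min; less 60 min break → 9 h 38 min
Total: 5 h 46 min + 7 h 0 min + 9 h 38 min = 22 h 24 min.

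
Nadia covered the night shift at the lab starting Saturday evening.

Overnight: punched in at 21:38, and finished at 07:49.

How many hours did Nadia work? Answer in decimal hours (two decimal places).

Overnight: 21:38 → midnight = 2 h 22 min; midnight → 07:49 = 7 h 49 min; span 10 h 11 min

10.18 hours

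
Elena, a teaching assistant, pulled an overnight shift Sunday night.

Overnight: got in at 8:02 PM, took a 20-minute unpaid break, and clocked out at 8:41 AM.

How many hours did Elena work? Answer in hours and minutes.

Overnight: 8:02 PM → midnight = 3 h 58 min; midnight → 8:41 AM = 8 h 41 min; span 12 h 39 min; less 20 min break → 12 h 19 min

12 h 19 min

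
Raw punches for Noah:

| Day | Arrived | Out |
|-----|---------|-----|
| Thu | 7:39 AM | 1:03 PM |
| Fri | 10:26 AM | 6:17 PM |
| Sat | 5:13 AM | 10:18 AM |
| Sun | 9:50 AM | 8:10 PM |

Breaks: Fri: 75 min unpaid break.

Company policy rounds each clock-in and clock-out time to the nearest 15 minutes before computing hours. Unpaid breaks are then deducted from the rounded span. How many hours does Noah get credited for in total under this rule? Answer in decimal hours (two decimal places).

27.25 hours

Thu: in 7:39 AM→7:45 AM, out 1:03 PM→1:00 PM; 5 h 15 min
Fri: in 10:26 AM→10:30 AM, out 6:17 PM→6:15 PM; 7 h 45 min − 75 min = 6 h 30 min
Sat: in 5:13 AM→5:15 AM, out 10:18 AM→10:15 AM; 5 h 0 min
Sun: in 9:50 AM→9:45 AM, out 8:10 PM→8:15 PM; 10 h 30 min
Total credited: 27 h 15 min.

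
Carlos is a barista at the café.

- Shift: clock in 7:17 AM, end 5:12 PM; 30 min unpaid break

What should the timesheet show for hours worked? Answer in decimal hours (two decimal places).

Shift: 7:17 AM–5:12 PM = 9 h 55 min; less 30 min break → 9 h 25 min

9.42 hours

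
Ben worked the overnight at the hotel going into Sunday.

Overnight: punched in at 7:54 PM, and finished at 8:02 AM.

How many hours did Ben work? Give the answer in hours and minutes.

Overnight: 7:54 PM → midnight = 4 h 6 min; midnight → 8:02 AM = 8 h 2 min; span 12 h 8 min

12 h 8 min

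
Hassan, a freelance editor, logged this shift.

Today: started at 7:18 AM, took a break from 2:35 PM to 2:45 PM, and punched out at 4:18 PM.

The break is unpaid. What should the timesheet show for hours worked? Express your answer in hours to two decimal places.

Today: 7:18 AM–4:18 PM = 9 h 0 min; less 10 min break → 8 h 50 min

8.83 hours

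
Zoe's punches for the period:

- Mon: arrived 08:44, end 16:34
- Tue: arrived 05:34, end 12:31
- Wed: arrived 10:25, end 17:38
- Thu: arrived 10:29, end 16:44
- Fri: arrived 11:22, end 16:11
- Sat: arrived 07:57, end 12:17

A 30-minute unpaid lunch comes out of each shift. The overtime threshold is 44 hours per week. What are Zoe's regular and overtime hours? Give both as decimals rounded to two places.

Mon: 08:44–16:34 = 7 h 50 min; less 30 min break → 7 h 20 min
Tue: 05:34–12:31 = 6 h 57 min; less 30 min break → 6 h 27 min
Wed: 10:25–17:38 = 7 h 13 min; less 30 min break → 6 h 43 min
Thu: 10:29–16:44 = 6 h 15 min; less 30 min break → 5 h 45 min
Fri: 11:22–16:11 = 4 h 49 min; less 30 min break → 4 h 19 min
Sat: 07:57–12:17 = 4 h 20 min; less 30 min break → 3 h 50 min
Total worked: 34 h 24 min = 34.40 h.
Threshold 44 h → overtime 0 h 0 min, regular 34 h 24 min.

Regular 34.40 hours, overtime 0.00 hours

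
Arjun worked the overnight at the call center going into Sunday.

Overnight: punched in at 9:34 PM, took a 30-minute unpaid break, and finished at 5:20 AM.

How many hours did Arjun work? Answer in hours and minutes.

Overnight: 9:34 PM → midnight = 2 h 26 min; midnight → 5:20 AM = 5 h 20 min; span 7 h 46 min; less 30 min break → 7 h 16 min

7 h 16 min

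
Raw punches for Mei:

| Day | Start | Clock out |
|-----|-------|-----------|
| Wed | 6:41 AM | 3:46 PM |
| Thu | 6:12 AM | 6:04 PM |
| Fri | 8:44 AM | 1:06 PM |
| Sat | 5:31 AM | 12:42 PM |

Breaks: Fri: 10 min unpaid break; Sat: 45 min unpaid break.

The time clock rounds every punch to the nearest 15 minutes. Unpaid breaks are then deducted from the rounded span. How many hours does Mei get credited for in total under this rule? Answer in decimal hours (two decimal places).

Wed: in 6:41 AM→6:45 AM, out 3:46 PM→3:45 PM; 9 h 0 min
Thu: in 6:12 AM→6:15 AM, out 6:04 PM→6:00 PM; 11 h 45 min
Fri: in 8:44 AM→8:45 AM, out 1:06 PM→1:00 PM; 4 h 15 min − 10 min = 4 h 5 min
Sat: in 5:31 AM→5:30 AM, out 12:42 PM→12:45 PM; 7 h 15 min − 45 min = 6 h 30 min
Total credited: 31 h 20 min.

31.33 hours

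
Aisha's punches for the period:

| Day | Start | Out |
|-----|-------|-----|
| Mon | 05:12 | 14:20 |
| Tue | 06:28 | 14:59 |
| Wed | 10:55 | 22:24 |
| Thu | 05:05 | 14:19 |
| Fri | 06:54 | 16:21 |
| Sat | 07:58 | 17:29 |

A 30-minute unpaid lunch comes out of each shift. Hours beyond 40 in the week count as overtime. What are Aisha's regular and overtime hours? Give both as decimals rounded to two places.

Mon: 05:12–14:20 = 9 h 8 min; less 30 min break → 8 h 38 min
Tue: 06:28–14:59 = 8 h 31 min; less 30 min break → 8 h 1 min
Wed: 10:55–22:24 = 11 h 29 min; less 30 min break → 10 h 59 min
Thu: 05:05–14:19 = 9 h 14 min; less 30 min break → 8 h 44 min
Fri: 06:54–16:21 = 9 h 27 min; less 30 min break → 8 h 57 min
Sat: 07:58–17:29 = 9 h 31 min; less 30 min break → 9 h 1 min
Total worked: 54 h 20 min = 54.33 h.
Threshold 40 h → overtime 14 h 20 min, regular 40 h 0 min.

Regular 40.00 hours, overtime 14.33 hours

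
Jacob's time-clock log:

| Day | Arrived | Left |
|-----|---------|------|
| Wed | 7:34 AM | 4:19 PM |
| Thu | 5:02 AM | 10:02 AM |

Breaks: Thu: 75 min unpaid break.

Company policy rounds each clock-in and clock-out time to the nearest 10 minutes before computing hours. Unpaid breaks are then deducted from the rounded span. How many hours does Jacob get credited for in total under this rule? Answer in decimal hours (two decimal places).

12.58 hours

Wed: in 7:34 AM→7:30 AM, out 4:19 PM→4:20 PM; 8 h 50 min
Thu: in 5:02 AM→5:00 AM, out 10:02 AM→10:00 AM; 5 h 0 min − 75 min = 3 h 45 min
Total credited: 12 h 35 min.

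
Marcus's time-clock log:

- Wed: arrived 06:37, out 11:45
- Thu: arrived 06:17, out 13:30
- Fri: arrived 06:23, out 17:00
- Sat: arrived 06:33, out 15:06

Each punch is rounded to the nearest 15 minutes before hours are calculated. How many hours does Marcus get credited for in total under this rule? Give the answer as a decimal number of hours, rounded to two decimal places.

31.50 hours

Wed: in 06:37→06:30, out 11:45→11:45; 5 h 15 min
Thu: in 06:17→06:15, out 13:30→13:30; 7 h 15 min
Fri: in 06:23→06:30, out 17:00→17:00; 10 h 30 min
Sat: in 06:33→06:30, out 15:06→15:00; 8 h 30 min
Total credited: 31 h 30 min.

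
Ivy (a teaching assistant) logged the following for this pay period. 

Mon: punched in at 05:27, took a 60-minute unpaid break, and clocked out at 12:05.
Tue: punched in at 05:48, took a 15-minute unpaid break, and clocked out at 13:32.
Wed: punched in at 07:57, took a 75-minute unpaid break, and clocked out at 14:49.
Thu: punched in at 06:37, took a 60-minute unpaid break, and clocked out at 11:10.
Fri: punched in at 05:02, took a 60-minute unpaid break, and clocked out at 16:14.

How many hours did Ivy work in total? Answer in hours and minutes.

Mon: 05:27–12:05 = 6 h 38 min; less 60 min break → 5 h 38 min
Tue: 05:48–13:32 = 7 h 44 min; less 15 min break → 7 h 29 min
Wed: 07:57–14:49 = 6 h 52 min; less 75 min break → 5 h 37 min
Thu: 06:37–11:10 = 4 h 33 min; less 60 min break → 3 h 33 min
Fri: 05:02–16:14 = 11 h 12 min; less 60 min break → 10 h 12 min
Total: 5 h 38 min + 7 h 29 min + 5 h 37 min + 3 h 33 min + 10 h 12 min = 32 h 29 min.

32 h 29 min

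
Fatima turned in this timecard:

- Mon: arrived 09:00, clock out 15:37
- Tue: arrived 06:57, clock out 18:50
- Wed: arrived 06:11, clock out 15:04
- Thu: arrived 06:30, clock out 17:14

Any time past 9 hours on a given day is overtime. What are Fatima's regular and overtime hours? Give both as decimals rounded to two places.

Mon: 09:00–15:37 = 6 h 37 min
Tue: 06:57–18:50 = 11 h 53 min
Wed: 06:11–15:04 = 8 h 53 min
Thu: 06:30–17:14 = 10 h 44 min
Mon reg 6 h 37 min / OT 0 h 0 min; Tue reg 9 h 0 min / OT 2 h 53 min; Wed reg 8 h 53 min / OT 0 h 0 min; Thu reg 9 h 0 min / OT 1 h 44 min.
Totals: regular 33 h 30 min, overtime 4 h 37 min.

Regular 33.50 hours, overtime 4.62 hours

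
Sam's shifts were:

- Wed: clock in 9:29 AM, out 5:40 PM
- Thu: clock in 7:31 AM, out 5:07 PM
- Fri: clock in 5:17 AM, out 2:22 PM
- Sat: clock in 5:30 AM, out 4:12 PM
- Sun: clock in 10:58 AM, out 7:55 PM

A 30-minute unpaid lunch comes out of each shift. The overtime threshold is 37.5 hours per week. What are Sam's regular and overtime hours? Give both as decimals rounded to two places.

Wed: 9:29 AM–5:40 PM = 8 h 11 min; less 30 min break → 7 h 41 min
Thu: 7:31 AM–5:07 PM = 9 h 36 min; less 30 min break → 9 h 6 min
Fri: 5:17 AM–2:22 PM = 9 h 5 min; less 30 min break → 8 h 35 min
Sat: 5:30 AM–4:12 PM = 10 h 42 min; less 30 min break → 10 h 12 min
Sun: 10:58 AM–7:55 PM = 8 h 57 min; less 30 min break → 8 h 27 min
Total worked: 44 h 1 min = 44.02 h.
Threshold 37.5 h → overtime 6 h 31 min, regular 37 h 30 min.

Regular 37.50 hours, overtime 6.52 hours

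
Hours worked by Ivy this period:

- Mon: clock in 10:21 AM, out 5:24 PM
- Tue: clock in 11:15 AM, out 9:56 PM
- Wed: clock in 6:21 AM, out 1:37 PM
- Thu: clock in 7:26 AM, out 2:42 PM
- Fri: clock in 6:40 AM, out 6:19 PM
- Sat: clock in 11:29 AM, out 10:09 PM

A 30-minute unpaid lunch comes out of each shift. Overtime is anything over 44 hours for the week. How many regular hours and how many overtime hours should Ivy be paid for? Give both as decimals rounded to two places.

Regular 44.00 hours, overtime 7.58 hours

Mon: 10:21 AM–5:24 PM = 7 h 3 min; less 30 min break → 6 h 33 min
Tue: 11:15 AM–9:56 PM = 10 h 41 min; less 30 min break → 10 h 11 min
Wed: 6:21 AM–1:37 PM = 7 h 16 min; less 30 min break → 6 h 46 min
Thu: 7:26 AM–2:42 PM = 7 h 16 min; less 30 min break → 6 h 46 min
Fri: 6:40 AM–6:19 PM = 11 h 39 min; less 30 min break → 11 h 9 min
Sat: 11:29 AM–10:09 PM = 10 h 40 min; less 30 min break → 10 h 10 min
Total worked: 51 h 35 min = 51.58 h.
Threshold 44 h → overtime 7 h 35 min, regular 44 h 0 min.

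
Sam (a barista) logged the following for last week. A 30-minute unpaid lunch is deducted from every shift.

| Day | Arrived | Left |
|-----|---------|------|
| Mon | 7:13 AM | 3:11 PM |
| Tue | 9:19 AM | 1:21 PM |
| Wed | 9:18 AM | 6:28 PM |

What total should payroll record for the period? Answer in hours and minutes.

Mon: 7:13 AM–3:11 PM = 7 h 58 min; less 30 min break → 7 h 28 min
Tue: 9:19 AM–1:21 PM = 4 h 2 min; less 30 min break → 3 h 32 min
Wed: 9:18 AM–6:28 PM = 9 h 10 min; less 30 min break → 8 h 40 min
Total: 7 h 28 min + 3 h 32 min + 8 h 40 min = 19 h 40 min.

19 h 40 min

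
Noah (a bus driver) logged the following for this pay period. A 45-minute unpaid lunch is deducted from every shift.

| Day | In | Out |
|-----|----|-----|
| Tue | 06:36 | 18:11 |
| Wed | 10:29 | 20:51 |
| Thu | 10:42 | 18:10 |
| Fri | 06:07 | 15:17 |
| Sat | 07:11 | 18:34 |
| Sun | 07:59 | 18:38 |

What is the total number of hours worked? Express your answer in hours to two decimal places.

56.12 hours

Tue: 06:36–18:11 = 11 h 35 min; less 45 min break → 10 h 50 min
Wed: 10:29–20:51 = 10 h 22 min; less 45 min break → 9 h 37 min
Thu: 10:42–18:10 = 7 h 28 min; less 45 min break → 6 h 43 min
Fri: 06:07–15:17 = 9 h 10 min; less 45 min break → 8 h 25 min
Sat: 07:11–18:34 = 11 h 23 min; less 45 min break → 10 h 38 min
Sun: 07:59–18:38 = 10 h 39 min; less 45 min break → 9 h 54 min
Total: 10 h 50 min + 9 h 37 min + 6 h 43 min + 8 h 25 min + 10 h 38 min + 9 h 54 min = 56 h 7 min.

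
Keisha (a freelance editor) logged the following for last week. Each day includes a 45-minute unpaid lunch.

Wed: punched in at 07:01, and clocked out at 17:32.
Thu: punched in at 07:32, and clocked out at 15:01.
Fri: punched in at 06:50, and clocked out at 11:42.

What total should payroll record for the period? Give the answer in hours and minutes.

20 h 37 min

Wed: 07:01–17:32 = 10 h 31 min; less 45 min break → 9 h 46 min
Thu: 07:32–15:01 = 7 h 29 min; less 45 min break → 6 h 44 min
Fri: 06:50–11:42 = 4 h 52 min; less 45 min break → 4 h 7 min
Total: 9 h 46 min + 6 h 44 min + 4 h 7 min = 20 h 37 min.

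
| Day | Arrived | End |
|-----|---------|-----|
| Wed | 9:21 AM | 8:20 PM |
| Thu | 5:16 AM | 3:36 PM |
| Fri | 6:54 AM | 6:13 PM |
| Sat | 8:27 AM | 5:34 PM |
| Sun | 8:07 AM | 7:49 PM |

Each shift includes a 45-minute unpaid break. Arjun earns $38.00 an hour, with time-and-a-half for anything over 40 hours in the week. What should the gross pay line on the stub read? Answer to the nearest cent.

Wed: 9:21 AM–8:20 PM = 10 h 59 min; less 45 min break → 10 h 14 min
Thu: 5:16 AM–3:36 PM = 10 h 20 min; less 45 min break → 9 h 35 min
Fri: 6:54 AM–6:13 PM = 11 h 19 min; less 45 min break → 10 h 34 min
Sat: 8:27 AM–5:34 PM = 9 h 7 min; less 45 min break → 8 h 22 min
Sun: 8:07 AM–7:49 PM = 11 h 42 min; less 45 min break → 10 h 57 min
Total worked: 49 h 42 min = 2982 min.
Regular 40 h 0 min = 2400 min at $38.00/h; overtime 9 h 42 min = 582 min at $57.00/h.
Pay = (2400 × $38.00 + 582 × $57.00) ÷ 60 = $2072.90.

$2072.90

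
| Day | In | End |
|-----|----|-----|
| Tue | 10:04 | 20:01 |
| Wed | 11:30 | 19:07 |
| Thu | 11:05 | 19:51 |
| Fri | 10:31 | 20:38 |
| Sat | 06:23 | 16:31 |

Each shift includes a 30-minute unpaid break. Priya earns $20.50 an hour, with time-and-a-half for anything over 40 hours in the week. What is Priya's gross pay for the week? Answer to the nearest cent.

Tue: 10:04–20:01 = 9 h 57 min; less 30 min break → 9 h 27 min
Wed: 11:30–19:07 = 7 h 37 min; less 30 min break → 7 h 7 min
Thu: 11:05–19:51 = 8 h 46 min; less 30 min break → 8 h 16 min
Fri: 10:31–20:38 = 10 h 7 min; less 30 min break → 9 h 37 min
Sat: 06:23–16:31 = 10 h 8 min; less 30 min break → 9 h 38 min
Total worked: 44 h 5 min = 2645 min.
Regular 40 h 0 min = 2400 min at $20.50/h; overtime 4 h 5 min = 245 min at $30.75/h.
Pay = (2400 × $20.50 + 245 × $30.75) ÷ 60 = $945.56.

$945.56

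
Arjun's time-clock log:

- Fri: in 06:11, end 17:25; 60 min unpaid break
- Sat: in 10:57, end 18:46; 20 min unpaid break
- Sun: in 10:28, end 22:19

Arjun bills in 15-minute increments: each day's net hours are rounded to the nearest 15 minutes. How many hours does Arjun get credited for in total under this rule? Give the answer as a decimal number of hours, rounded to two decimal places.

Fri: 06:11–17:25 = 11 h 14 min − 60 min = 10 h 14 min → rounds to 10 h 15 min
Sat: 10:57–18:46 = 7 h 49 min − 20 min = 7 h 29 min → rounds to 7 h 30 min
Sun: 10:28–22:19 = 11 h 51 min → rounds to 11 h 45 min
Total credited: 29 h 30 min.

29.50 hours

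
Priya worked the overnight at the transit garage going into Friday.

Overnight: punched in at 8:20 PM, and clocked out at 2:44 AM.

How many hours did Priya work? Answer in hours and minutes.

6 h 24 min

Overnight: 8:20 PM → midnight = 3 h 40 min; midnight → 2:44 AM = 2 h 44 min; span 6 h 24 min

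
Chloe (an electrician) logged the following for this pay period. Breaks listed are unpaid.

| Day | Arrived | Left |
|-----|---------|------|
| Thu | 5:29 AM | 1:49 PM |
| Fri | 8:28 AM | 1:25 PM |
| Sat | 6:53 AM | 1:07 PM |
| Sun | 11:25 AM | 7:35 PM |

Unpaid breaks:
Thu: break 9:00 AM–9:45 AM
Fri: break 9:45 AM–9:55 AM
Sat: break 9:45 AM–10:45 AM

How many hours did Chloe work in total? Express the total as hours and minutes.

25 h 46 min

Thu: 5:29 AM–1:49 PM = 8 h 20 min; less 45 min break → 7 h 35 min
Fri: 8:28 AM–1:25 PM = 4 h 57 min; less 10 min break → 4 h 47 min
Sat: 6:53 AM–1:07 PM = 6 h 14 min; less 60 min break → 5 h 14 min
Sun: 11:25 AM–7:35 PM = 8 h 10 min
Total: 7 h 35 min + 4 h 47 min + 5 h 14 min + 8 h 10 min = 25 h 46 min.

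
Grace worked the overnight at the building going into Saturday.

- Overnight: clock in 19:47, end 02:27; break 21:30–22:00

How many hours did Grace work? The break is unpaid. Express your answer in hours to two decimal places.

6.17 hours

Overnight: 19:47 → midnight = 4 h 13 min; midnight → 02:27 = 2 h 27 min; span 6 h 40 min; less 30 min break → 6 h 10 min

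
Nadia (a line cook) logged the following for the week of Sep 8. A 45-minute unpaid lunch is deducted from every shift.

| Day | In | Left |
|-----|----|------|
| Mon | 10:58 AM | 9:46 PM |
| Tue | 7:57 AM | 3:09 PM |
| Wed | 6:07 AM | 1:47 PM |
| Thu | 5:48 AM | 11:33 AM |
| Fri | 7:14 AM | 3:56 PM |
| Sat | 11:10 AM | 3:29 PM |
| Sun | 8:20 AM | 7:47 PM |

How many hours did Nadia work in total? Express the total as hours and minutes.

50 h 38 min

Mon: 10:58 AM–9:46 PM = 10 h 48 min; less 45 min break → 10 h 3 min
Tue: 7:57 AM–3:09 PM = 7 h 12 min; less 45 min break → 6 h 27 min
Wed: 6:07 AM–1:47 PM = 7 h 40 min; less 45 min break → 6 h 55 min
Thu: 5:48 AM–11:33 AM = 5 h 45 min; less 45 min break → 5 h 0 min
Fri: 7:14 AM–3:56 PM = 8 h 42 min; less 45 min break → 7 h 57 min
Sat: 11:10 AM–3:29 PM = 4 h 19 min; less 45 min break → 3 h 34 min
Sun: 8:20 AM–7:47 PM = 11 h 27 min; less 45 min break → 10 h 42 min
Total: 10 h 3 min + 6 h 27 min + 6 h 55 min + 5 h 0 min + 7 h 57 min + 3 h 34 min + 10 h 42 min = 50 h 38 min.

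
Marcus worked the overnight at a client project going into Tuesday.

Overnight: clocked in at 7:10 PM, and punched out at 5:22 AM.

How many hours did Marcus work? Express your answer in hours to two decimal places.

10.20 hours

Overnight: 7:10 PM → midnight = 4 h 50 min; midnight → 5:22 AM = 5 h 22 min; span 10 h 12 min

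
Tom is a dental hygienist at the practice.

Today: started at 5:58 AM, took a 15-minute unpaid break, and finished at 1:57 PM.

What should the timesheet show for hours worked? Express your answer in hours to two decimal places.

Today: 5:58 AM–1:57 PM = 7 h 59 min; less 15 min break → 7 h 44 min

7.73 hours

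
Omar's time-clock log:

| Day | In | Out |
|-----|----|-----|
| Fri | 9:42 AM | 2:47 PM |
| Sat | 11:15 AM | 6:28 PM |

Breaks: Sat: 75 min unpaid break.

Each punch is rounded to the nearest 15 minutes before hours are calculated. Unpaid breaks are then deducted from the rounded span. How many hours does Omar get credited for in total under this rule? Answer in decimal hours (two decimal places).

Fri: in 9:42 AM→9:45 AM, out 2:47 PM→2:45 PM; 5 h 0 min
Sat: in 11:15 AM→11:15 AM, out 6:28 PM→6:30 PM; 7 h 15 min − 75 min = 6 h 0 min
Total credited: 11 h 0 min.

11.00 hours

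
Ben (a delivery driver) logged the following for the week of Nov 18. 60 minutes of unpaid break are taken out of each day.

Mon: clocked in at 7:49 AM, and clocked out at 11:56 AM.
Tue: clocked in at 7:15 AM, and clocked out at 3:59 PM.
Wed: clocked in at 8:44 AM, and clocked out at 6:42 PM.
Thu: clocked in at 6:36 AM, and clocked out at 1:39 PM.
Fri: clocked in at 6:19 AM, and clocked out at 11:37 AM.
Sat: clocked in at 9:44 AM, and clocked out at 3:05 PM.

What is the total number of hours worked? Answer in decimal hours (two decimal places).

34.52 hours

Mon: 7:49 AM–11:56 AM = 4 h 7 min; less 60 min break → 3 h 7 min
Tue: 7:15 AM–3:59 PM = 8 h 44 min; less 60 min break → 7 h 44 min
Wed: 8:44 AM–6:42 PM = 9 h 58 min; less 60 min break → 8 h 58 min
Thu: 6:36 AM–1:39 PM = 7 h 3 min; less 60 min break → 6 h 3 min
Fri: 6:19 AM–11:37 AM = 5 h 18 min; less 60 min break → 4 h 18 min
Sat: 9:44 AM–3:05 PM = 5 h 21 min; less 60 min break → 4 h 21 min
Total: 3 h 7 min + 7 h 44 min + 8 h 58 min + 6 h 3 min + 4 h 18 min + 4 h 21 min = 34 h 31 min.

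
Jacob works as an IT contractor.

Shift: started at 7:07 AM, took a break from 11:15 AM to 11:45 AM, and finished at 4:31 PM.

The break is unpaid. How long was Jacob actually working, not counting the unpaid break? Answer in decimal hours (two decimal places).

8.90 hours

Shift: 7:07 AM–4:31 PM = 9 h 24 min; less 30 min break → 8 h 54 min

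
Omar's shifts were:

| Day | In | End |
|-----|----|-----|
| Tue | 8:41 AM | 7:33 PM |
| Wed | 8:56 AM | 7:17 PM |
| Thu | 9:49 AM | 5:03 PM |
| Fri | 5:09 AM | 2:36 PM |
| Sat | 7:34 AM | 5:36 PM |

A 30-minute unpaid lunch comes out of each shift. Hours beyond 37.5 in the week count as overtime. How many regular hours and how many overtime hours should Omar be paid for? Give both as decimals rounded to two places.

Regular 37.50 hours, overtime 7.93 hours

Tue: 8:41 AM–7:33 PM = 10 h 52 min; less 30 min break → 10 h 22 min
Wed: 8:56 AM–7:17 PM = 10 h 21 min; less 30 min break → 9 h 51 min
Thu: 9:49 AM–5:03 PM = 7 h 14 min; less 30 min break → 6 h 44 min
Fri: 5:09 AM–2:36 PM = 9 h 27 min; less 30 min break → 8 h 57 min
Sat: 7:34 AM–5:36 PM = 10 h 2 min; less 30 min break → 9 h 32 min
Total worked: 45 h 26 min = 45.43 h.
Threshold 37.5 h → overtime 7 h 56 min, regular 37 h 30 min.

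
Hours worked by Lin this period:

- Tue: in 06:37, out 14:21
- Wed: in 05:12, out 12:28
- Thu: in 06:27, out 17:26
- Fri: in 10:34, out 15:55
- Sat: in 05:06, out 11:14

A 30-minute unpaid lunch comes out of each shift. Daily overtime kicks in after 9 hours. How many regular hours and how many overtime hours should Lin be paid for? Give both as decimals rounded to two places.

Regular 33.48 hours, overtime 1.48 hours

Tue: 06:37–14:21 = 7 h 44 min; less 30 min break → 7 h 14 min
Wed: 05:12–12:28 = 7 h 16 min; less 30 min break → 6 h 46 min
Thu: 06:27–17:26 = 10 h 59 min; less 30 min break → 10 h 29 min
Fri: 10:34–15:55 = 5 h 21 min; less 30 min break → 4 h 51 min
Sat: 05:06–11:14 = 6 h 8 min; less 30 min break → 5 h 38 min
Tue reg 7 h 14 min / OT 0 h 0 min; Wed reg 6 h 46 min / OT 0 h 0 min; Thu reg 9 h 0 min / OT 1 h 29 min; Fri reg 4 h 51 min / OT 0 h 0 min; Sat reg 5 h 38 min / OT 0 h 0 min.
Totals: regular 33 h 29 min, overtime 1 h 29 min.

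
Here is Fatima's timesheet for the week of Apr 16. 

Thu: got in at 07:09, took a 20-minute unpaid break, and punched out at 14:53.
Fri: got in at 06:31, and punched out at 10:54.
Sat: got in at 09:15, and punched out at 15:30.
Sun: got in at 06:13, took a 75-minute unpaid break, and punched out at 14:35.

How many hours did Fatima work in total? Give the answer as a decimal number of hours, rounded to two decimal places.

Thu: 07:09–14:53 = 7 h 44 min; less 20 min break → 7 h 24 min
Fri: 06:31–10:54 = 4 h 23 min
Sat: 09:15–15:30 = 6 h 15 min
Sun: 06:13–14:35 = 8 h 22 min; less 75 min break → 7 h 7 min
Total: 7 h 24 min + 4 h 23 min + 6 h 15 min + 7 h 7 min = 25 h 9 min.

25.15 hours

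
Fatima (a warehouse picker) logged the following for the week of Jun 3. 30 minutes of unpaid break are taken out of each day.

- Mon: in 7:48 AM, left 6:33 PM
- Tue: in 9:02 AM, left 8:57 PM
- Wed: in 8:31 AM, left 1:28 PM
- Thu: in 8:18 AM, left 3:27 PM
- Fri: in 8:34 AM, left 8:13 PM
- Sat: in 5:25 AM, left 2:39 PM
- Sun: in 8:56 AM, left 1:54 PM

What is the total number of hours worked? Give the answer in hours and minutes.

57 h 7 min

Mon: 7:48 AM–6:33 PM = 10 h 45 min; less 30 min break → 10 h 15 min
Tue: 9:02 AM–8:57 PM = 11 h 55 min; less 30 min break → 11 h 25 min
Wed: 8:31 AM–1:28 PM = 4 h 57 min; less 30 min break → 4 h 27 min
Thu: 8:18 AM–3:27 PM = 7 h 9 min; less 30 min break → 6 h 39 min
Fri: 8:34 AM–8:13 PM = 11 h 39 min; less 30 min break → 11 h 9 min
Sat: 5:25 AM–2:39 PM = 9 h 14 min; less 30 min break → 8 h 44 min
Sun: 8:56 AM–1:54 PM = 4 h 58 min; less 30 min break → 4 h 28 min
Total: 10 h 15 min + 11 h 25 min + 4 h 27 min + 6 h 39 min + 11 h 9 min + 8 h 44 min + 4 h 28 min = 57 h 7 min.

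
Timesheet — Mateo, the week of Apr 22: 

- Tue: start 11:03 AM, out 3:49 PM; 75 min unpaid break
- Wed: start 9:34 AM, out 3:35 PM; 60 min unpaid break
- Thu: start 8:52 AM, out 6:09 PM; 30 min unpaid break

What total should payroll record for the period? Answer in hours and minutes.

Tue: 11:03 AM–3:49 PM = 4 h 46 min; less 75 min break → 3 h 31 min
Wed: 9:34 AM–3:35 PM = 6 h 1 min; less 60 min break → 5 h 1 min
Thu: 8:52 AM–6:09 PM = 9 h 17 min; less 30 min break → 8 h 47 min
Total: 3 h 31 min + 5 h 1 min + 8 h 47 min = 17 h 19 min.

17 h 19 min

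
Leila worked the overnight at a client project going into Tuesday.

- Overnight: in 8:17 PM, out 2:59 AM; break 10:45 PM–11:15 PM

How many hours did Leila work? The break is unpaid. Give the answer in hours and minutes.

Overnight: 8:17 PM → midnight = 3 h 43 min; midnight → 2:59 AM = 2 h 59 min; span 6 h 42 min; less 30 min break → 6 h 12 min

6 h 12 min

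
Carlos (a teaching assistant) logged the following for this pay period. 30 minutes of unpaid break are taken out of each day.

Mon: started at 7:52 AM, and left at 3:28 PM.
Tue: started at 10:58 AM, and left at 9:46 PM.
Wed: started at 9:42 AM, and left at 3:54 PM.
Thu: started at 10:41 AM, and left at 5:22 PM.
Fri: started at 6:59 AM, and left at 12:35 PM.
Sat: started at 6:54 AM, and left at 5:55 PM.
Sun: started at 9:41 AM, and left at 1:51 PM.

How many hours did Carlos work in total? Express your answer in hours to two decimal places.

48.57 hours

Mon: 7:52 AM–3:28 PM = 7 h 36 min; less 30 min break → 7 h 6 min
Tue: 10:58 AM–9:46 PM = 10 h 48 min; less 30 min break → 10 h 18 min
Wed: 9:42 AM–3:54 PM = 6 h 12 min; less 30 min break → 5 h 42 min
Thu: 10:41 AM–5:22 PM = 6 h 41 min; less 30 min break → 6 h 11 min
Fri: 6:59 AM–12:35 PM = 5 h 36 min; less 30 min break → 5 h 6 min
Sat: 6:54 AM–5:55 PM = 11 h 1 min; less 30 min break → 10 h 31 min
Sun: 9:41 AM–1:51 PM = 4 h 10 min; less 30 min break → 3 h 40 min
Total: 7 h 6 min + 10 h 18 min + 5 h 42 min + 6 h 11 min + 5 h 6 min + 10 h 31 min + 3 h 40 min = 48 h 34 min.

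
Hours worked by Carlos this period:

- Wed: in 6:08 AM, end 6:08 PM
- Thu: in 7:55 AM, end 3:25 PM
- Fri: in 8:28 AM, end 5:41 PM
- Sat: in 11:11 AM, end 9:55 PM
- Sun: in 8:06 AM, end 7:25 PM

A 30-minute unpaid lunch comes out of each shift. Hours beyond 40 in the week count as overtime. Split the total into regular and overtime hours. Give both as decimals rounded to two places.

Wed: 6:08 AM–6:08 PM = 12 h 0 min; less 30 min break → 11 h 30 min
Thu: 7:55 AM–3:25 PM = 7 h 30 min; less 30 min break → 7 h 0 min
Fri: 8:28 AM–5:41 PM = 9 h 13 min; less 30 min break → 8 h 43 min
Sat: 11:11 AM–9:55 PM = 10 h 44 min; less 30 min break → 10 h 14 min
Sun: 8:06 AM–7:25 PM = 11 h 19 min; less 30 min break → 10 h 49 min
Total worked: 48 h 16 min = 48.27 h.
Threshold 40 h → overtime 8 h 16 min, regular 40 h 0 min.

Regular 40.00 hours, overtime 8.27 hours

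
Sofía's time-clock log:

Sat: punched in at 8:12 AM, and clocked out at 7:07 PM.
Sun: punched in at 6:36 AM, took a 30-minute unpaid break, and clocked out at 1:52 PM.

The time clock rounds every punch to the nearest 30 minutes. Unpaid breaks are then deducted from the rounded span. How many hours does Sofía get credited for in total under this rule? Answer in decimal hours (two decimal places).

Sat: in 8:12 AM→8:00 AM, out 7:07 PM→7:00 PM; 11 h 0 min
Sun: in 6:36 AM→6:30 AM, out 1:52 PM→2:00 PM; 7 h 30 min − 30 min = 7 h 0 min
Total credited: 18 h 0 min.

18.00 hours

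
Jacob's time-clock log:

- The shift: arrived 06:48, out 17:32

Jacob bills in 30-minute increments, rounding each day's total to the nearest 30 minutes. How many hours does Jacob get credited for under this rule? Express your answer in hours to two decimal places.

10.50 hours

The shift: 06:48–17:32 = 10 h 44 min → rounds to 10 h 30 min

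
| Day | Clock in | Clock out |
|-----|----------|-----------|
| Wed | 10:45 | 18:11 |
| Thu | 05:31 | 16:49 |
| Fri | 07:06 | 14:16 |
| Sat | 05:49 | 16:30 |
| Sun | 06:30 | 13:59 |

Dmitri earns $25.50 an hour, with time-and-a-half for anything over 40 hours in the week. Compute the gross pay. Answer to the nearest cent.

$1175.55

Wed: 10:45–18:11 = 7 h 26 min
Thu: 05:31–16:49 = 11 h 18 min
Fri: 07:06–14:16 = 7 h 10 min
Sat: 05:49–16:30 = 10 h 41 min
Sun: 06:30–13:59 = 7 h 29 min
Total worked: 44 h 4 min = 2644 min.
Regular 40 h 0 min = 2400 min at $25.50/h; overtime 4 h 4 min = 244 min at $38.25/h.
Pay = (2400 × $25.50 + 244 × $38.25) ÷ 60 = $1175.55.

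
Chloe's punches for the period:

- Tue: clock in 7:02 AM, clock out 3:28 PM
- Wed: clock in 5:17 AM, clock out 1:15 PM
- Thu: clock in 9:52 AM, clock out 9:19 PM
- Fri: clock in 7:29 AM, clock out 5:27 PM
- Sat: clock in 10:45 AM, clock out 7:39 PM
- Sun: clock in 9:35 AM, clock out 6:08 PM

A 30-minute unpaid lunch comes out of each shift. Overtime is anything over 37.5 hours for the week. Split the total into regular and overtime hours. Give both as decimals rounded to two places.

Regular 37.50 hours, overtime 14.77 hours

Tue: 7:02 AM–3:28 PM = 8 h 26 min; less 30 min break → 7 h 56 min
Wed: 5:17 AM–1:15 PM = 7 h 58 min; less 30 min break → 7 h 28 min
Thu: 9:52 AM–9:19 PM = 11 h 27 min; less 30 min break → 10 h 57 min
Fri: 7:29 AM–5:27 PM = 9 h 58 min; less 30 min break → 9 h 28 min
Sat: 10:45 AM–7:39 PM = 8 h 54 min; less 30 min break → 8 h 24 min
Sun: 9:35 AM–6:08 PM = 8 h 33 min; less 30 min break → 8 h 3 min
Total worked: 52 h 16 min = 52.27 h.
Threshold 37.5 h → overtime 14 h 46 min, regular 37 h 30 min.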